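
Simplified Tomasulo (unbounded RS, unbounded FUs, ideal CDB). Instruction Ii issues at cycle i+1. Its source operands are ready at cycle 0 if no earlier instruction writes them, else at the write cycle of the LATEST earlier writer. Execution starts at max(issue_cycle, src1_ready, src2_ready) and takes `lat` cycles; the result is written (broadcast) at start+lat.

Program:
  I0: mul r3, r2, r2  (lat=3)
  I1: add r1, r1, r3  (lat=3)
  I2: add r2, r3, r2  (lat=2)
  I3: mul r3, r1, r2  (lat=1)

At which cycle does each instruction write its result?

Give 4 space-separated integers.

I0 mul r3: issue@1 deps=(None,None) exec_start@1 write@4
I1 add r1: issue@2 deps=(None,0) exec_start@4 write@7
I2 add r2: issue@3 deps=(0,None) exec_start@4 write@6
I3 mul r3: issue@4 deps=(1,2) exec_start@7 write@8

Answer: 4 7 6 8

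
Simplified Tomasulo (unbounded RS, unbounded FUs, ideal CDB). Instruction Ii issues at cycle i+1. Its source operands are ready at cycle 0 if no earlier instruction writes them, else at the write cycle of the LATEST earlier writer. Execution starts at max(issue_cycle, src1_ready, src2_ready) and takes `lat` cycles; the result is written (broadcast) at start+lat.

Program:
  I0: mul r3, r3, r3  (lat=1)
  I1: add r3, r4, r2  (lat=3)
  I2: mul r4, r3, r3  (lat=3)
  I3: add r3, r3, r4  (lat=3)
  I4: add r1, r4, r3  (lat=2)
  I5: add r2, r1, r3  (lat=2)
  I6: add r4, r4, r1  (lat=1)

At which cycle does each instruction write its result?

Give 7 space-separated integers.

I0 mul r3: issue@1 deps=(None,None) exec_start@1 write@2
I1 add r3: issue@2 deps=(None,None) exec_start@2 write@5
I2 mul r4: issue@3 deps=(1,1) exec_start@5 write@8
I3 add r3: issue@4 deps=(1,2) exec_start@8 write@11
I4 add r1: issue@5 deps=(2,3) exec_start@11 write@13
I5 add r2: issue@6 deps=(4,3) exec_start@13 write@15
I6 add r4: issue@7 deps=(2,4) exec_start@13 write@14

Answer: 2 5 8 11 13 15 14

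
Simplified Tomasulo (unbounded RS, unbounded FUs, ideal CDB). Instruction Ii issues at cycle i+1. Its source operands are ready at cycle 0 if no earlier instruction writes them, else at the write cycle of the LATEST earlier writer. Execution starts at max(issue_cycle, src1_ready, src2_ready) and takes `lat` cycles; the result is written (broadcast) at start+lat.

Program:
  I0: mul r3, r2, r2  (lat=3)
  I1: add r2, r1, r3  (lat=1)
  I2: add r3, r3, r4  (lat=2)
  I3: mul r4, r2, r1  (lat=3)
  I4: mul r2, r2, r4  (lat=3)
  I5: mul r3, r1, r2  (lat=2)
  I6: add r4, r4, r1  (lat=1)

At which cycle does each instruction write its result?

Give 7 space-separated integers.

Answer: 4 5 6 8 11 13 9

Derivation:
I0 mul r3: issue@1 deps=(None,None) exec_start@1 write@4
I1 add r2: issue@2 deps=(None,0) exec_start@4 write@5
I2 add r3: issue@3 deps=(0,None) exec_start@4 write@6
I3 mul r4: issue@4 deps=(1,None) exec_start@5 write@8
I4 mul r2: issue@5 deps=(1,3) exec_start@8 write@11
I5 mul r3: issue@6 deps=(None,4) exec_start@11 write@13
I6 add r4: issue@7 deps=(3,None) exec_start@8 write@9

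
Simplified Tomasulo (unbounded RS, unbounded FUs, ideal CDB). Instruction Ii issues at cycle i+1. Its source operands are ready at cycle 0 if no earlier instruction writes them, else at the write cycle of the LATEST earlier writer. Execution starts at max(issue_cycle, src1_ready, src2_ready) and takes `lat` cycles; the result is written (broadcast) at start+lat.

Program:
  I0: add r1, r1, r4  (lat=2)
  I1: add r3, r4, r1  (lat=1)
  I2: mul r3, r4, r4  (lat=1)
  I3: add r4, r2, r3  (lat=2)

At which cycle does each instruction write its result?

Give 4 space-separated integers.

I0 add r1: issue@1 deps=(None,None) exec_start@1 write@3
I1 add r3: issue@2 deps=(None,0) exec_start@3 write@4
I2 mul r3: issue@3 deps=(None,None) exec_start@3 write@4
I3 add r4: issue@4 deps=(None,2) exec_start@4 write@6

Answer: 3 4 4 6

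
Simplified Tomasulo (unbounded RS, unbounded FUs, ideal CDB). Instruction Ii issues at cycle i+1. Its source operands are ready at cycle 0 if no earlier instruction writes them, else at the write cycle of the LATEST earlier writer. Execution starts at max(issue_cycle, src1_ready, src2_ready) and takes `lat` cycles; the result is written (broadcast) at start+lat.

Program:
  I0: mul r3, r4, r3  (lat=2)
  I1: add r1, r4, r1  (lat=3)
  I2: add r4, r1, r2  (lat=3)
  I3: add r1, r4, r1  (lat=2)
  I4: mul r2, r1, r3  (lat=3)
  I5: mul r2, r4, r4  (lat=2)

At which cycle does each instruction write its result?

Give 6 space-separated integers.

Answer: 3 5 8 10 13 10

Derivation:
I0 mul r3: issue@1 deps=(None,None) exec_start@1 write@3
I1 add r1: issue@2 deps=(None,None) exec_start@2 write@5
I2 add r4: issue@3 deps=(1,None) exec_start@5 write@8
I3 add r1: issue@4 deps=(2,1) exec_start@8 write@10
I4 mul r2: issue@5 deps=(3,0) exec_start@10 write@13
I5 mul r2: issue@6 deps=(2,2) exec_start@8 write@10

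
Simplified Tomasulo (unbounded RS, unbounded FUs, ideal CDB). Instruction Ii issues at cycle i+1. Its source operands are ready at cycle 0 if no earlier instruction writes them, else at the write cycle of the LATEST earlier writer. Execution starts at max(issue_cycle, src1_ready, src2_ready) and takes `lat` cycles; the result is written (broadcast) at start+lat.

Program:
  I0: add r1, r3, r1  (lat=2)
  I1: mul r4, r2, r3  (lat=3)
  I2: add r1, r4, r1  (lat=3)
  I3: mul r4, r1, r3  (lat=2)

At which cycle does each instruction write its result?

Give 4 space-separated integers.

Answer: 3 5 8 10

Derivation:
I0 add r1: issue@1 deps=(None,None) exec_start@1 write@3
I1 mul r4: issue@2 deps=(None,None) exec_start@2 write@5
I2 add r1: issue@3 deps=(1,0) exec_start@5 write@8
I3 mul r4: issue@4 deps=(2,None) exec_start@8 write@10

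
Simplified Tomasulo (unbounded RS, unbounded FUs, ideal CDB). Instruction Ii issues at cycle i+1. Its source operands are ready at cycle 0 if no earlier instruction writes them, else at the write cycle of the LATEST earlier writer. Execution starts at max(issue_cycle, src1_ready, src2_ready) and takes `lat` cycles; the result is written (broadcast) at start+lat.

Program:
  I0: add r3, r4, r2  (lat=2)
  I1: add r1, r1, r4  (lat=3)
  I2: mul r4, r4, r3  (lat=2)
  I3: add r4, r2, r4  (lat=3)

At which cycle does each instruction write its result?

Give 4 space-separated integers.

I0 add r3: issue@1 deps=(None,None) exec_start@1 write@3
I1 add r1: issue@2 deps=(None,None) exec_start@2 write@5
I2 mul r4: issue@3 deps=(None,0) exec_start@3 write@5
I3 add r4: issue@4 deps=(None,2) exec_start@5 write@8

Answer: 3 5 5 8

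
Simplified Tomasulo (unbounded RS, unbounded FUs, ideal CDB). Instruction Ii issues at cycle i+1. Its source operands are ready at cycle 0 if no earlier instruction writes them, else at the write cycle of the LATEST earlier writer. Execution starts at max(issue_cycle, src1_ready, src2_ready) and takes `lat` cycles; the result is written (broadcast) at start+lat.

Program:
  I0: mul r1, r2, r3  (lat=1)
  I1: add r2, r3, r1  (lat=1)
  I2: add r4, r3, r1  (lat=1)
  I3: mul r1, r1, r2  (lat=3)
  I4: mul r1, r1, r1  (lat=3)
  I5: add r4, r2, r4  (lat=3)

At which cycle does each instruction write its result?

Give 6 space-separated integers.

I0 mul r1: issue@1 deps=(None,None) exec_start@1 write@2
I1 add r2: issue@2 deps=(None,0) exec_start@2 write@3
I2 add r4: issue@3 deps=(None,0) exec_start@3 write@4
I3 mul r1: issue@4 deps=(0,1) exec_start@4 write@7
I4 mul r1: issue@5 deps=(3,3) exec_start@7 write@10
I5 add r4: issue@6 deps=(1,2) exec_start@6 write@9

Answer: 2 3 4 7 10 9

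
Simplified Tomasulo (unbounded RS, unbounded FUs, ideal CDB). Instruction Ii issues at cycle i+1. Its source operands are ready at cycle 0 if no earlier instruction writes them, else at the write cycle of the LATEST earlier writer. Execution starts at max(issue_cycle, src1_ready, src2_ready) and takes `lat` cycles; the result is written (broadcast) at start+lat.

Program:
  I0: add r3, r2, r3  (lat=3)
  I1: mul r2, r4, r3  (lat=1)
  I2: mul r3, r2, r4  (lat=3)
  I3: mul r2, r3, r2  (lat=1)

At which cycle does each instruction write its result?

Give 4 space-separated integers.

I0 add r3: issue@1 deps=(None,None) exec_start@1 write@4
I1 mul r2: issue@2 deps=(None,0) exec_start@4 write@5
I2 mul r3: issue@3 deps=(1,None) exec_start@5 write@8
I3 mul r2: issue@4 deps=(2,1) exec_start@8 write@9

Answer: 4 5 8 9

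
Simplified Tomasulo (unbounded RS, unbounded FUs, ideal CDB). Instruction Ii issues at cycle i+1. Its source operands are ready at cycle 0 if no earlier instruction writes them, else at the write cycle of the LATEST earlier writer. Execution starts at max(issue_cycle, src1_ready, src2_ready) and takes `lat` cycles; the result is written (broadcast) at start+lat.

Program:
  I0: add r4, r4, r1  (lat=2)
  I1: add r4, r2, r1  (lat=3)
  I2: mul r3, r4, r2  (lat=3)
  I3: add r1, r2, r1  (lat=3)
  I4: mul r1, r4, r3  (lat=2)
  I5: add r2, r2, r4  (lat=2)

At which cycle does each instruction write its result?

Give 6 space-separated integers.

Answer: 3 5 8 7 10 8

Derivation:
I0 add r4: issue@1 deps=(None,None) exec_start@1 write@3
I1 add r4: issue@2 deps=(None,None) exec_start@2 write@5
I2 mul r3: issue@3 deps=(1,None) exec_start@5 write@8
I3 add r1: issue@4 deps=(None,None) exec_start@4 write@7
I4 mul r1: issue@5 deps=(1,2) exec_start@8 write@10
I5 add r2: issue@6 deps=(None,1) exec_start@6 write@8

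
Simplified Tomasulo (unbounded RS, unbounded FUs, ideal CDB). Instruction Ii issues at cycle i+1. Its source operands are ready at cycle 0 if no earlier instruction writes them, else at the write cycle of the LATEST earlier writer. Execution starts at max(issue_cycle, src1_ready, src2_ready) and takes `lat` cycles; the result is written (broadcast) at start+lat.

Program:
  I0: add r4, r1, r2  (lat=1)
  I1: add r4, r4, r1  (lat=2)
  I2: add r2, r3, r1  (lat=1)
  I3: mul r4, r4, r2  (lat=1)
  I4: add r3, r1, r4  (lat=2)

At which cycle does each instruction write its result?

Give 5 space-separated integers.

Answer: 2 4 4 5 7

Derivation:
I0 add r4: issue@1 deps=(None,None) exec_start@1 write@2
I1 add r4: issue@2 deps=(0,None) exec_start@2 write@4
I2 add r2: issue@3 deps=(None,None) exec_start@3 write@4
I3 mul r4: issue@4 deps=(1,2) exec_start@4 write@5
I4 add r3: issue@5 deps=(None,3) exec_start@5 write@7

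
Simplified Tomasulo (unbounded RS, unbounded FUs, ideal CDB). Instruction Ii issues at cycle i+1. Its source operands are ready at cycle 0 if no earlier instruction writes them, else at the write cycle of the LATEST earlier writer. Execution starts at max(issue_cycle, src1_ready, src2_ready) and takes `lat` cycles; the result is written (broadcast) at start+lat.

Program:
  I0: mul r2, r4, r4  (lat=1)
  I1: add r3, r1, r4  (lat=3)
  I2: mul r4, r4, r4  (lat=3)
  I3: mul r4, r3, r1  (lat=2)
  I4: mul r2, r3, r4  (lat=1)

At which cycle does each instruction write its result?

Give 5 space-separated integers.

Answer: 2 5 6 7 8

Derivation:
I0 mul r2: issue@1 deps=(None,None) exec_start@1 write@2
I1 add r3: issue@2 deps=(None,None) exec_start@2 write@5
I2 mul r4: issue@3 deps=(None,None) exec_start@3 write@6
I3 mul r4: issue@4 deps=(1,None) exec_start@5 write@7
I4 mul r2: issue@5 deps=(1,3) exec_start@7 write@8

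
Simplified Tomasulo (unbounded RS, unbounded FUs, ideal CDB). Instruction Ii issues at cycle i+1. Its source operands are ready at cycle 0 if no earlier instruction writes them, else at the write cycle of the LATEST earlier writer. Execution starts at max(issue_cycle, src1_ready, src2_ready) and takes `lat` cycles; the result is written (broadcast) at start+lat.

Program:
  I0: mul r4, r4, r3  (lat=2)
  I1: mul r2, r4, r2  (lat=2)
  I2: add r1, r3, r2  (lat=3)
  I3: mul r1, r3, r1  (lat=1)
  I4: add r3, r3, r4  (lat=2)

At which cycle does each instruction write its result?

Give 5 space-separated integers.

I0 mul r4: issue@1 deps=(None,None) exec_start@1 write@3
I1 mul r2: issue@2 deps=(0,None) exec_start@3 write@5
I2 add r1: issue@3 deps=(None,1) exec_start@5 write@8
I3 mul r1: issue@4 deps=(None,2) exec_start@8 write@9
I4 add r3: issue@5 deps=(None,0) exec_start@5 write@7

Answer: 3 5 8 9 7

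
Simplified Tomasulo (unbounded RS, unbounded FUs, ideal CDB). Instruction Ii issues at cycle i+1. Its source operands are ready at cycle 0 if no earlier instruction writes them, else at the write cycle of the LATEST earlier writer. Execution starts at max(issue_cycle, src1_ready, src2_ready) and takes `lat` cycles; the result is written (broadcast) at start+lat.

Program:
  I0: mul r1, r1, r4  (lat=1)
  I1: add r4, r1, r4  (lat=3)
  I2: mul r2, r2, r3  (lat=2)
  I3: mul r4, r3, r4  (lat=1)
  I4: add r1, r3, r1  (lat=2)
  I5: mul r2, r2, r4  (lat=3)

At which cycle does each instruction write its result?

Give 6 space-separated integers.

I0 mul r1: issue@1 deps=(None,None) exec_start@1 write@2
I1 add r4: issue@2 deps=(0,None) exec_start@2 write@5
I2 mul r2: issue@3 deps=(None,None) exec_start@3 write@5
I3 mul r4: issue@4 deps=(None,1) exec_start@5 write@6
I4 add r1: issue@5 deps=(None,0) exec_start@5 write@7
I5 mul r2: issue@6 deps=(2,3) exec_start@6 write@9

Answer: 2 5 5 6 7 9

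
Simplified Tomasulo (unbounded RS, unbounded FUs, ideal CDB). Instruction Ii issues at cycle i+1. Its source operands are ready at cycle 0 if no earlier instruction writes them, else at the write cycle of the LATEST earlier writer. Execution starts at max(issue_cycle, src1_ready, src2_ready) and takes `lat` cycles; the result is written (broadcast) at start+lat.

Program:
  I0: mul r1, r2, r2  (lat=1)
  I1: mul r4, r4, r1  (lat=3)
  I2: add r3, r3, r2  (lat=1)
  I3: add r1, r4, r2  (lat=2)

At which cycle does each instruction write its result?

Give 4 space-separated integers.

Answer: 2 5 4 7

Derivation:
I0 mul r1: issue@1 deps=(None,None) exec_start@1 write@2
I1 mul r4: issue@2 deps=(None,0) exec_start@2 write@5
I2 add r3: issue@3 deps=(None,None) exec_start@3 write@4
I3 add r1: issue@4 deps=(1,None) exec_start@5 write@7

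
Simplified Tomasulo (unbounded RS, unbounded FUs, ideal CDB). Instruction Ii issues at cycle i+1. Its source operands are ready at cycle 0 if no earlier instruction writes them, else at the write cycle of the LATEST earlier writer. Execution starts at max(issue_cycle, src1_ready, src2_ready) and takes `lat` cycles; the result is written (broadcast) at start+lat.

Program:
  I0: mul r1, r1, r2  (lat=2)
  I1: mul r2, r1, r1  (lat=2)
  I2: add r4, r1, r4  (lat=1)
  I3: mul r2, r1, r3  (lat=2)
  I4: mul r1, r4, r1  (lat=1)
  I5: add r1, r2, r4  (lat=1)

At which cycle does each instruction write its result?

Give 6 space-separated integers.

I0 mul r1: issue@1 deps=(None,None) exec_start@1 write@3
I1 mul r2: issue@2 deps=(0,0) exec_start@3 write@5
I2 add r4: issue@3 deps=(0,None) exec_start@3 write@4
I3 mul r2: issue@4 deps=(0,None) exec_start@4 write@6
I4 mul r1: issue@5 deps=(2,0) exec_start@5 write@6
I5 add r1: issue@6 deps=(3,2) exec_start@6 write@7

Answer: 3 5 4 6 6 7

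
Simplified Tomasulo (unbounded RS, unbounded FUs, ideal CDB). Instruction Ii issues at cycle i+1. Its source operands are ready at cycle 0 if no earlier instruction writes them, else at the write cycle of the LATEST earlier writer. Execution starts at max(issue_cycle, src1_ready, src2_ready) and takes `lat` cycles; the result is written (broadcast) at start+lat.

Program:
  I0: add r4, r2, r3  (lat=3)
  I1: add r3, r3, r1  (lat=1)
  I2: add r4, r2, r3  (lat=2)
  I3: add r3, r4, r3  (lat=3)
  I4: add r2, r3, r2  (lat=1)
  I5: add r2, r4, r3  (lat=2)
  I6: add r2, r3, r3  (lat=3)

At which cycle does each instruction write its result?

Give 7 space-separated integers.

Answer: 4 3 5 8 9 10 11

Derivation:
I0 add r4: issue@1 deps=(None,None) exec_start@1 write@4
I1 add r3: issue@2 deps=(None,None) exec_start@2 write@3
I2 add r4: issue@3 deps=(None,1) exec_start@3 write@5
I3 add r3: issue@4 deps=(2,1) exec_start@5 write@8
I4 add r2: issue@5 deps=(3,None) exec_start@8 write@9
I5 add r2: issue@6 deps=(2,3) exec_start@8 write@10
I6 add r2: issue@7 deps=(3,3) exec_start@8 write@11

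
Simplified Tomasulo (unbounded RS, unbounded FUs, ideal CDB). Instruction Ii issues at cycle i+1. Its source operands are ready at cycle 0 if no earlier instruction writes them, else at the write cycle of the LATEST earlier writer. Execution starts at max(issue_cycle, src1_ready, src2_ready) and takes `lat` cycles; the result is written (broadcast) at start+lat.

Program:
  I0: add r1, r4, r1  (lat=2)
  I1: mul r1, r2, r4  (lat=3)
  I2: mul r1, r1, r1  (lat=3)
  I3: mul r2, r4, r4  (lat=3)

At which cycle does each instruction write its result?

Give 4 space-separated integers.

I0 add r1: issue@1 deps=(None,None) exec_start@1 write@3
I1 mul r1: issue@2 deps=(None,None) exec_start@2 write@5
I2 mul r1: issue@3 deps=(1,1) exec_start@5 write@8
I3 mul r2: issue@4 deps=(None,None) exec_start@4 write@7

Answer: 3 5 8 7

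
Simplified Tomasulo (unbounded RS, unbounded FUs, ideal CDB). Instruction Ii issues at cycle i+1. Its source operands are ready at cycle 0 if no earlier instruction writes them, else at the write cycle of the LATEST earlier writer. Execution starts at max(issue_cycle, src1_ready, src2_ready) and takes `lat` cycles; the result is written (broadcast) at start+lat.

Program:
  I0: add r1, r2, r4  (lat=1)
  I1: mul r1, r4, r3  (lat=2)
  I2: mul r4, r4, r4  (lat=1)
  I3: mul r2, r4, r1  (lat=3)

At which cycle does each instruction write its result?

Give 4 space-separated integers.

I0 add r1: issue@1 deps=(None,None) exec_start@1 write@2
I1 mul r1: issue@2 deps=(None,None) exec_start@2 write@4
I2 mul r4: issue@3 deps=(None,None) exec_start@3 write@4
I3 mul r2: issue@4 deps=(2,1) exec_start@4 write@7

Answer: 2 4 4 7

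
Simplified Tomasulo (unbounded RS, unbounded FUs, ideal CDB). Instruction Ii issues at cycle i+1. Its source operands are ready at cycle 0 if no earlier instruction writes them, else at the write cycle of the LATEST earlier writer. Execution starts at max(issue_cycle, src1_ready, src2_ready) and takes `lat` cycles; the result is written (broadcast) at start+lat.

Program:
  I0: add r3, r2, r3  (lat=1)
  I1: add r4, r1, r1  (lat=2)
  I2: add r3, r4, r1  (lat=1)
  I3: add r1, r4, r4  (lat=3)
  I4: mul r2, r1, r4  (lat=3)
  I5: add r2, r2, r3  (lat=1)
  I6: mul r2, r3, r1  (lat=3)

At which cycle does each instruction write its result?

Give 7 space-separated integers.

I0 add r3: issue@1 deps=(None,None) exec_start@1 write@2
I1 add r4: issue@2 deps=(None,None) exec_start@2 write@4
I2 add r3: issue@3 deps=(1,None) exec_start@4 write@5
I3 add r1: issue@4 deps=(1,1) exec_start@4 write@7
I4 mul r2: issue@5 deps=(3,1) exec_start@7 write@10
I5 add r2: issue@6 deps=(4,2) exec_start@10 write@11
I6 mul r2: issue@7 deps=(2,3) exec_start@7 write@10

Answer: 2 4 5 7 10 11 10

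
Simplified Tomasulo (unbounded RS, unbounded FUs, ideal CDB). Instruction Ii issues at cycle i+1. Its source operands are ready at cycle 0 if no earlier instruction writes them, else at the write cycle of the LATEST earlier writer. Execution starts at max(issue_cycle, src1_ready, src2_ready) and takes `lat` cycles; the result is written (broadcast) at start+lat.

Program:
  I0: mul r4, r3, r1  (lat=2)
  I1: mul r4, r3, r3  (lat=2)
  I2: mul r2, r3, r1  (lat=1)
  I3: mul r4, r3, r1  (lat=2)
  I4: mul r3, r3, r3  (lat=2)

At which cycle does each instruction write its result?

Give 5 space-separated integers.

I0 mul r4: issue@1 deps=(None,None) exec_start@1 write@3
I1 mul r4: issue@2 deps=(None,None) exec_start@2 write@4
I2 mul r2: issue@3 deps=(None,None) exec_start@3 write@4
I3 mul r4: issue@4 deps=(None,None) exec_start@4 write@6
I4 mul r3: issue@5 deps=(None,None) exec_start@5 write@7

Answer: 3 4 4 6 7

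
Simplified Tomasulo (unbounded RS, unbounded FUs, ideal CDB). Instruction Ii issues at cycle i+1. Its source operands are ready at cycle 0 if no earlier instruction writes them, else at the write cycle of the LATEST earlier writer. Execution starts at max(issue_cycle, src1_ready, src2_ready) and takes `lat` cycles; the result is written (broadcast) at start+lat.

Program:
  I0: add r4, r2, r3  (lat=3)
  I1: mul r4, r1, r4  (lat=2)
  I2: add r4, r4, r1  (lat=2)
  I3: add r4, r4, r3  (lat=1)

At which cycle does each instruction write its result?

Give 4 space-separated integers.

I0 add r4: issue@1 deps=(None,None) exec_start@1 write@4
I1 mul r4: issue@2 deps=(None,0) exec_start@4 write@6
I2 add r4: issue@3 deps=(1,None) exec_start@6 write@8
I3 add r4: issue@4 deps=(2,None) exec_start@8 write@9

Answer: 4 6 8 9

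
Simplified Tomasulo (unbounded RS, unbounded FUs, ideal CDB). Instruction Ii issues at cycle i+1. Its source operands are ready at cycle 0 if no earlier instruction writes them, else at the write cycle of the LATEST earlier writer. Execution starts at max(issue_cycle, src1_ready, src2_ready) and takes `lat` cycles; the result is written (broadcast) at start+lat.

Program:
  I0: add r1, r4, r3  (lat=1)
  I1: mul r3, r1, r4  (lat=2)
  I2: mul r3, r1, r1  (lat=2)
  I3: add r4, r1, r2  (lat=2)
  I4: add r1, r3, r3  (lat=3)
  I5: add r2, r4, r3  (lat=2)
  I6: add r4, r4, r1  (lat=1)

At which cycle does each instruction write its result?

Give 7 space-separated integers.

Answer: 2 4 5 6 8 8 9

Derivation:
I0 add r1: issue@1 deps=(None,None) exec_start@1 write@2
I1 mul r3: issue@2 deps=(0,None) exec_start@2 write@4
I2 mul r3: issue@3 deps=(0,0) exec_start@3 write@5
I3 add r4: issue@4 deps=(0,None) exec_start@4 write@6
I4 add r1: issue@5 deps=(2,2) exec_start@5 write@8
I5 add r2: issue@6 deps=(3,2) exec_start@6 write@8
I6 add r4: issue@7 deps=(3,4) exec_start@8 write@9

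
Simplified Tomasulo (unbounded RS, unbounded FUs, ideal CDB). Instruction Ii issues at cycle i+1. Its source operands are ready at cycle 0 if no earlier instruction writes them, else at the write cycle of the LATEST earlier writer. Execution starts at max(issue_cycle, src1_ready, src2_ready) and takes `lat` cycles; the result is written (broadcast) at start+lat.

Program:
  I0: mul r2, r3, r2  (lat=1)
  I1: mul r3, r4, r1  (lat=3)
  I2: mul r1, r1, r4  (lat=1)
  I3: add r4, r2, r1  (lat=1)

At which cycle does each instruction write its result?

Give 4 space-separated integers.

I0 mul r2: issue@1 deps=(None,None) exec_start@1 write@2
I1 mul r3: issue@2 deps=(None,None) exec_start@2 write@5
I2 mul r1: issue@3 deps=(None,None) exec_start@3 write@4
I3 add r4: issue@4 deps=(0,2) exec_start@4 write@5

Answer: 2 5 4 5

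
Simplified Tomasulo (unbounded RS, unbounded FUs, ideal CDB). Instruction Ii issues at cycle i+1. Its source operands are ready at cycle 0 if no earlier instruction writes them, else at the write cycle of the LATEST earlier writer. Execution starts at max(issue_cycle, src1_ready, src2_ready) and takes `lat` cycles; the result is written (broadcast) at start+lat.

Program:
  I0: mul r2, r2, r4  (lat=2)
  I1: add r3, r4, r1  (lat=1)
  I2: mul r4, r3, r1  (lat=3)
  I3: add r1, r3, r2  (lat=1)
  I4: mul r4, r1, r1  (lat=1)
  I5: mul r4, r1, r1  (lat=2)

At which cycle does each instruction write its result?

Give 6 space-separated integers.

Answer: 3 3 6 5 6 8

Derivation:
I0 mul r2: issue@1 deps=(None,None) exec_start@1 write@3
I1 add r3: issue@2 deps=(None,None) exec_start@2 write@3
I2 mul r4: issue@3 deps=(1,None) exec_start@3 write@6
I3 add r1: issue@4 deps=(1,0) exec_start@4 write@5
I4 mul r4: issue@5 deps=(3,3) exec_start@5 write@6
I5 mul r4: issue@6 deps=(3,3) exec_start@6 write@8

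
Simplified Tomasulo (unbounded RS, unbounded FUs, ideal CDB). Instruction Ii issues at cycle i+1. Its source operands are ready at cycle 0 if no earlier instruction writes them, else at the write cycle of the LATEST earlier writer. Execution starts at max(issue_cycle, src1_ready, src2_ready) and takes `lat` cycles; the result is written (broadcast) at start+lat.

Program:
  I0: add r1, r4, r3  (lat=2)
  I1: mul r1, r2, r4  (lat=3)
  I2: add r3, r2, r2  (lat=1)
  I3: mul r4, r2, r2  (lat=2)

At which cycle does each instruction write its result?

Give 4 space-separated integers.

I0 add r1: issue@1 deps=(None,None) exec_start@1 write@3
I1 mul r1: issue@2 deps=(None,None) exec_start@2 write@5
I2 add r3: issue@3 deps=(None,None) exec_start@3 write@4
I3 mul r4: issue@4 deps=(None,None) exec_start@4 write@6

Answer: 3 5 4 6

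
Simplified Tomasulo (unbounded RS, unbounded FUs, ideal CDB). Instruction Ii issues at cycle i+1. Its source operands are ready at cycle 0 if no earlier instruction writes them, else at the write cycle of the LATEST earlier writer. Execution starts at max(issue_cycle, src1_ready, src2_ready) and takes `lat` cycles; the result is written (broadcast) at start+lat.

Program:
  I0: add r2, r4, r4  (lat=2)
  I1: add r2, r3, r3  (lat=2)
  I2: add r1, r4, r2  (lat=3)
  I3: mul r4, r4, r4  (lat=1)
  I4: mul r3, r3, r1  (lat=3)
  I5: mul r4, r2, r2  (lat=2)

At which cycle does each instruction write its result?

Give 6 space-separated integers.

I0 add r2: issue@1 deps=(None,None) exec_start@1 write@3
I1 add r2: issue@2 deps=(None,None) exec_start@2 write@4
I2 add r1: issue@3 deps=(None,1) exec_start@4 write@7
I3 mul r4: issue@4 deps=(None,None) exec_start@4 write@5
I4 mul r3: issue@5 deps=(None,2) exec_start@7 write@10
I5 mul r4: issue@6 deps=(1,1) exec_start@6 write@8

Answer: 3 4 7 5 10 8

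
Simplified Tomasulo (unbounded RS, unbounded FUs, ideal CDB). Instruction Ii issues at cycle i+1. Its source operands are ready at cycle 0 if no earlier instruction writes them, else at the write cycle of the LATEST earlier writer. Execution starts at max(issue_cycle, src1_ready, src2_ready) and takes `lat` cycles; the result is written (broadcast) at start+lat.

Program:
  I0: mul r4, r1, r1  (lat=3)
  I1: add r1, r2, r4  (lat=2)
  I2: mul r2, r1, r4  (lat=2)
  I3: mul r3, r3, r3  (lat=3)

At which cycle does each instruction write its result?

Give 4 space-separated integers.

I0 mul r4: issue@1 deps=(None,None) exec_start@1 write@4
I1 add r1: issue@2 deps=(None,0) exec_start@4 write@6
I2 mul r2: issue@3 deps=(1,0) exec_start@6 write@8
I3 mul r3: issue@4 deps=(None,None) exec_start@4 write@7

Answer: 4 6 8 7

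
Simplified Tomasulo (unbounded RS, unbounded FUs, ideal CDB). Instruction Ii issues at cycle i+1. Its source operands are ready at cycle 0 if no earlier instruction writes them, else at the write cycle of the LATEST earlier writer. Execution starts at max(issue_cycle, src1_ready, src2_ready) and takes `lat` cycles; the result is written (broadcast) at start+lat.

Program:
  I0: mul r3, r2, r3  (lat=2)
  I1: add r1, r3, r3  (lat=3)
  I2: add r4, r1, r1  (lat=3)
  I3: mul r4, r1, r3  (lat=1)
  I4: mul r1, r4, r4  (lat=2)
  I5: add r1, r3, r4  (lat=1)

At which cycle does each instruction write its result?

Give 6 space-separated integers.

I0 mul r3: issue@1 deps=(None,None) exec_start@1 write@3
I1 add r1: issue@2 deps=(0,0) exec_start@3 write@6
I2 add r4: issue@3 deps=(1,1) exec_start@6 write@9
I3 mul r4: issue@4 deps=(1,0) exec_start@6 write@7
I4 mul r1: issue@5 deps=(3,3) exec_start@7 write@9
I5 add r1: issue@6 deps=(0,3) exec_start@7 write@8

Answer: 3 6 9 7 9 8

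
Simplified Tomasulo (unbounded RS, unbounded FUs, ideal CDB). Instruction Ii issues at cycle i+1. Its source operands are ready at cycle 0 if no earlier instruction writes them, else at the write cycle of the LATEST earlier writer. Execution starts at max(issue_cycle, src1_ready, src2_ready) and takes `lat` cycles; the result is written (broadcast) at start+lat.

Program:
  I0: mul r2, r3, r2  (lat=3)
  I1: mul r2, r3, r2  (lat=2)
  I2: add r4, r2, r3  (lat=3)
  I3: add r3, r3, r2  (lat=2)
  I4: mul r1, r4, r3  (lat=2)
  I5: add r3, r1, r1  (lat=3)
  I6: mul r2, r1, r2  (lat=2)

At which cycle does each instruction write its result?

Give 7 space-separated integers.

Answer: 4 6 9 8 11 14 13

Derivation:
I0 mul r2: issue@1 deps=(None,None) exec_start@1 write@4
I1 mul r2: issue@2 deps=(None,0) exec_start@4 write@6
I2 add r4: issue@3 deps=(1,None) exec_start@6 write@9
I3 add r3: issue@4 deps=(None,1) exec_start@6 write@8
I4 mul r1: issue@5 deps=(2,3) exec_start@9 write@11
I5 add r3: issue@6 deps=(4,4) exec_start@11 write@14
I6 mul r2: issue@7 deps=(4,1) exec_start@11 write@13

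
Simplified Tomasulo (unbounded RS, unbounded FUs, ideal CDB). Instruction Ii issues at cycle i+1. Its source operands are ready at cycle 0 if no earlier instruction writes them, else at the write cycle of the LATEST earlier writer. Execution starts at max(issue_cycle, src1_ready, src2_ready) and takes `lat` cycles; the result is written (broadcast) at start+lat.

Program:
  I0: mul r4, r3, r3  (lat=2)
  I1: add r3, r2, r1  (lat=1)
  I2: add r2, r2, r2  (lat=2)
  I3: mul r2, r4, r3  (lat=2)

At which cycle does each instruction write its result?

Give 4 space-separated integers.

Answer: 3 3 5 6

Derivation:
I0 mul r4: issue@1 deps=(None,None) exec_start@1 write@3
I1 add r3: issue@2 deps=(None,None) exec_start@2 write@3
I2 add r2: issue@3 deps=(None,None) exec_start@3 write@5
I3 mul r2: issue@4 deps=(0,1) exec_start@4 write@6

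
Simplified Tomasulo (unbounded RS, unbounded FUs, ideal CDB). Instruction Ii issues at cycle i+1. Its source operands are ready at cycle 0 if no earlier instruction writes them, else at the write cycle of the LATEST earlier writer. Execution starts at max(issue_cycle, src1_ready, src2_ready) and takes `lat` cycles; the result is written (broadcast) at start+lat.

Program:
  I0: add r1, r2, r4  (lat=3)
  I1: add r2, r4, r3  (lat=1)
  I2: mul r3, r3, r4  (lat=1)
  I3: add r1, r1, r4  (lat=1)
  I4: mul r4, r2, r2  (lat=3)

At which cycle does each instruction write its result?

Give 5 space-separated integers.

I0 add r1: issue@1 deps=(None,None) exec_start@1 write@4
I1 add r2: issue@2 deps=(None,None) exec_start@2 write@3
I2 mul r3: issue@3 deps=(None,None) exec_start@3 write@4
I3 add r1: issue@4 deps=(0,None) exec_start@4 write@5
I4 mul r4: issue@5 deps=(1,1) exec_start@5 write@8

Answer: 4 3 4 5 8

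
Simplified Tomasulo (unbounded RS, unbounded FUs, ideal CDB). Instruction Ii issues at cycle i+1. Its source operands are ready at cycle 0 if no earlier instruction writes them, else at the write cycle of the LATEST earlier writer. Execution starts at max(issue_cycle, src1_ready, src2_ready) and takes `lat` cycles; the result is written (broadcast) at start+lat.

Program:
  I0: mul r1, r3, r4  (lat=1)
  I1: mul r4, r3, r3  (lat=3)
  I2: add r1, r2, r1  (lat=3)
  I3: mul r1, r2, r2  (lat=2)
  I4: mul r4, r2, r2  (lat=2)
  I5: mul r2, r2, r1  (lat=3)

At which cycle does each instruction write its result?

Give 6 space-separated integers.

Answer: 2 5 6 6 7 9

Derivation:
I0 mul r1: issue@1 deps=(None,None) exec_start@1 write@2
I1 mul r4: issue@2 deps=(None,None) exec_start@2 write@5
I2 add r1: issue@3 deps=(None,0) exec_start@3 write@6
I3 mul r1: issue@4 deps=(None,None) exec_start@4 write@6
I4 mul r4: issue@5 deps=(None,None) exec_start@5 write@7
I5 mul r2: issue@6 deps=(None,3) exec_start@6 write@9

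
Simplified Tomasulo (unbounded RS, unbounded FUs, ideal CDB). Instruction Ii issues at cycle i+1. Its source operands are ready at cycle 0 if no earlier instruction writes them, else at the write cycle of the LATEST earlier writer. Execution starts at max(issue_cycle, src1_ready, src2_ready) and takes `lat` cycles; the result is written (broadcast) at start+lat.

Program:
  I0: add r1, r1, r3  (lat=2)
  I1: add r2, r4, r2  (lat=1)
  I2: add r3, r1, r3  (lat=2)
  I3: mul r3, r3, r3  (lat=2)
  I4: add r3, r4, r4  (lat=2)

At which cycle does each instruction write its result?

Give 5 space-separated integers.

I0 add r1: issue@1 deps=(None,None) exec_start@1 write@3
I1 add r2: issue@2 deps=(None,None) exec_start@2 write@3
I2 add r3: issue@3 deps=(0,None) exec_start@3 write@5
I3 mul r3: issue@4 deps=(2,2) exec_start@5 write@7
I4 add r3: issue@5 deps=(None,None) exec_start@5 write@7

Answer: 3 3 5 7 7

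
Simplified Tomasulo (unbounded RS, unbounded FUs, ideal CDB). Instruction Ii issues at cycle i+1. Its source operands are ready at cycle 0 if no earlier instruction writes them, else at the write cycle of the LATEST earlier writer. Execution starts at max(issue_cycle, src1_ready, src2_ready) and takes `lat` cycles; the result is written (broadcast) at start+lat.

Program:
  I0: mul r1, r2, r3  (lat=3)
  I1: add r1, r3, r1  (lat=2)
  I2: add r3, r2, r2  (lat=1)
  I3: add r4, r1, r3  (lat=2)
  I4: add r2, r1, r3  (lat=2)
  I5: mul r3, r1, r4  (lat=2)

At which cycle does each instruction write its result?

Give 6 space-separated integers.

Answer: 4 6 4 8 8 10

Derivation:
I0 mul r1: issue@1 deps=(None,None) exec_start@1 write@4
I1 add r1: issue@2 deps=(None,0) exec_start@4 write@6
I2 add r3: issue@3 deps=(None,None) exec_start@3 write@4
I3 add r4: issue@4 deps=(1,2) exec_start@6 write@8
I4 add r2: issue@5 deps=(1,2) exec_start@6 write@8
I5 mul r3: issue@6 deps=(1,3) exec_start@8 write@10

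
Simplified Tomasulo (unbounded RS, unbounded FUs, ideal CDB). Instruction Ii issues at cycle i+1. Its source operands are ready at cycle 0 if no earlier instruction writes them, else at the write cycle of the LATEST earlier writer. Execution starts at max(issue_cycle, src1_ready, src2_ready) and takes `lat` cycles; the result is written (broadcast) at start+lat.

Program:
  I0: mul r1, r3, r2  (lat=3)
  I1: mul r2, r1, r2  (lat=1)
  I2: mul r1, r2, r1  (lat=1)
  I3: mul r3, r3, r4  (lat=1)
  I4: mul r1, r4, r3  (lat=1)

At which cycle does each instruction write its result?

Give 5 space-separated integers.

Answer: 4 5 6 5 6

Derivation:
I0 mul r1: issue@1 deps=(None,None) exec_start@1 write@4
I1 mul r2: issue@2 deps=(0,None) exec_start@4 write@5
I2 mul r1: issue@3 deps=(1,0) exec_start@5 write@6
I3 mul r3: issue@4 deps=(None,None) exec_start@4 write@5
I4 mul r1: issue@5 deps=(None,3) exec_start@5 write@6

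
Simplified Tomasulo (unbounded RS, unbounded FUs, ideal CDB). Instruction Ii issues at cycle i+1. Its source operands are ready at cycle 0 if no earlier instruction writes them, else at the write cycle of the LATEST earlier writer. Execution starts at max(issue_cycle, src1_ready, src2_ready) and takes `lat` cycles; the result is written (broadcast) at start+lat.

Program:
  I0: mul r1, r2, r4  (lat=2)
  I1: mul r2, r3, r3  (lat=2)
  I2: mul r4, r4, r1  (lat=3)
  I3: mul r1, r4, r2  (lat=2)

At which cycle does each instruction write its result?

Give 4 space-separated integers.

Answer: 3 4 6 8

Derivation:
I0 mul r1: issue@1 deps=(None,None) exec_start@1 write@3
I1 mul r2: issue@2 deps=(None,None) exec_start@2 write@4
I2 mul r4: issue@3 deps=(None,0) exec_start@3 write@6
I3 mul r1: issue@4 deps=(2,1) exec_start@6 write@8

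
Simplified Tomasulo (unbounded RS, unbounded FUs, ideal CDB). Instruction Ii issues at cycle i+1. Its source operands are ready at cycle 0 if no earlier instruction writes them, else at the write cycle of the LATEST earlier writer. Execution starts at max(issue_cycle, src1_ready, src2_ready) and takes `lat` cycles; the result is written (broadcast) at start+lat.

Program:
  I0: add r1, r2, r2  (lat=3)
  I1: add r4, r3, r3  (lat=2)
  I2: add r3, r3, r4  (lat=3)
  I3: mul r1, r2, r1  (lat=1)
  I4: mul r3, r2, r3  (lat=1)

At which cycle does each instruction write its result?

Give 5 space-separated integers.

Answer: 4 4 7 5 8

Derivation:
I0 add r1: issue@1 deps=(None,None) exec_start@1 write@4
I1 add r4: issue@2 deps=(None,None) exec_start@2 write@4
I2 add r3: issue@3 deps=(None,1) exec_start@4 write@7
I3 mul r1: issue@4 deps=(None,0) exec_start@4 write@5
I4 mul r3: issue@5 deps=(None,2) exec_start@7 write@8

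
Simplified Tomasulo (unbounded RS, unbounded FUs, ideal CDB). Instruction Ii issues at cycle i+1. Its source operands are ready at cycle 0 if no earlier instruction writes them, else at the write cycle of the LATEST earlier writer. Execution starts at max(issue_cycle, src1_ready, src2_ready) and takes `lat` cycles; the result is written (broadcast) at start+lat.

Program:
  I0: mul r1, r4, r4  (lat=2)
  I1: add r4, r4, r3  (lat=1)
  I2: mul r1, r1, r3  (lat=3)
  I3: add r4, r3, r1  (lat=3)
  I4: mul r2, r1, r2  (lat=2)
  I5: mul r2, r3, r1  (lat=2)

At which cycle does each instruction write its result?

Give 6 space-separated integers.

I0 mul r1: issue@1 deps=(None,None) exec_start@1 write@3
I1 add r4: issue@2 deps=(None,None) exec_start@2 write@3
I2 mul r1: issue@3 deps=(0,None) exec_start@3 write@6
I3 add r4: issue@4 deps=(None,2) exec_start@6 write@9
I4 mul r2: issue@5 deps=(2,None) exec_start@6 write@8
I5 mul r2: issue@6 deps=(None,2) exec_start@6 write@8

Answer: 3 3 6 9 8 8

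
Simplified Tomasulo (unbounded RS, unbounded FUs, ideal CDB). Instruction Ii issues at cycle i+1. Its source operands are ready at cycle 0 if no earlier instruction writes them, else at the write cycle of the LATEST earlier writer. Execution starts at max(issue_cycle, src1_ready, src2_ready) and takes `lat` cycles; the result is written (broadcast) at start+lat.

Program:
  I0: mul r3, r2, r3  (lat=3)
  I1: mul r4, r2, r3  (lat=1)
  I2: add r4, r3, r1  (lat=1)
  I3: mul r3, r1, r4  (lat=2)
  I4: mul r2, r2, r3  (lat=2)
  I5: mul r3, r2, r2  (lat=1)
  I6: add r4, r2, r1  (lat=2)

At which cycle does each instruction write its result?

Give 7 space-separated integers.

I0 mul r3: issue@1 deps=(None,None) exec_start@1 write@4
I1 mul r4: issue@2 deps=(None,0) exec_start@4 write@5
I2 add r4: issue@3 deps=(0,None) exec_start@4 write@5
I3 mul r3: issue@4 deps=(None,2) exec_start@5 write@7
I4 mul r2: issue@5 deps=(None,3) exec_start@7 write@9
I5 mul r3: issue@6 deps=(4,4) exec_start@9 write@10
I6 add r4: issue@7 deps=(4,None) exec_start@9 write@11

Answer: 4 5 5 7 9 10 11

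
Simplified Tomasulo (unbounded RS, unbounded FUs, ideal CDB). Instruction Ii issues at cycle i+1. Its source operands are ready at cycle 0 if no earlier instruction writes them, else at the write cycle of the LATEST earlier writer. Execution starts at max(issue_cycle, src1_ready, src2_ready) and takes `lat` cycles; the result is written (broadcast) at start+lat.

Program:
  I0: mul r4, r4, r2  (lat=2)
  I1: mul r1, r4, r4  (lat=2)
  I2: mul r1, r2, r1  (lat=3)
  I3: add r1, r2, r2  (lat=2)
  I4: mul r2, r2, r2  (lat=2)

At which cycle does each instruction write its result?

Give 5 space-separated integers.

Answer: 3 5 8 6 7

Derivation:
I0 mul r4: issue@1 deps=(None,None) exec_start@1 write@3
I1 mul r1: issue@2 deps=(0,0) exec_start@3 write@5
I2 mul r1: issue@3 deps=(None,1) exec_start@5 write@8
I3 add r1: issue@4 deps=(None,None) exec_start@4 write@6
I4 mul r2: issue@5 deps=(None,None) exec_start@5 write@7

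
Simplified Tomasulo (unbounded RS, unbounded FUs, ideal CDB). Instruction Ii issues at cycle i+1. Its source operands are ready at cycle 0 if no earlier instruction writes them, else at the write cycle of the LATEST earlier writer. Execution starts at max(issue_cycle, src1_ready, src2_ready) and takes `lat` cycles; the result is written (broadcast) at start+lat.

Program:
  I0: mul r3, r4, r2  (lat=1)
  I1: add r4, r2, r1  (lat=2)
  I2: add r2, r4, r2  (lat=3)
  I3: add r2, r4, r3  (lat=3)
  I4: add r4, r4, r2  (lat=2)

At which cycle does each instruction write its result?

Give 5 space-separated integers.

Answer: 2 4 7 7 9

Derivation:
I0 mul r3: issue@1 deps=(None,None) exec_start@1 write@2
I1 add r4: issue@2 deps=(None,None) exec_start@2 write@4
I2 add r2: issue@3 deps=(1,None) exec_start@4 write@7
I3 add r2: issue@4 deps=(1,0) exec_start@4 write@7
I4 add r4: issue@5 deps=(1,3) exec_start@7 write@9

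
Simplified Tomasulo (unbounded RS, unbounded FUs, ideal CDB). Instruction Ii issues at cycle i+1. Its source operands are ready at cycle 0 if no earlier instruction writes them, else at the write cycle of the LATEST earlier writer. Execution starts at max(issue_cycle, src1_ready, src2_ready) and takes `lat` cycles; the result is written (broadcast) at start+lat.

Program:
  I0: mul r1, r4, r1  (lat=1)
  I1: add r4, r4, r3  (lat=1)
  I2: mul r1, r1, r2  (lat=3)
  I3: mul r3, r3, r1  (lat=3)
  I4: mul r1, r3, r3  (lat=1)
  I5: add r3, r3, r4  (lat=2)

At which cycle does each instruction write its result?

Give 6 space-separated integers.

I0 mul r1: issue@1 deps=(None,None) exec_start@1 write@2
I1 add r4: issue@2 deps=(None,None) exec_start@2 write@3
I2 mul r1: issue@3 deps=(0,None) exec_start@3 write@6
I3 mul r3: issue@4 deps=(None,2) exec_start@6 write@9
I4 mul r1: issue@5 deps=(3,3) exec_start@9 write@10
I5 add r3: issue@6 deps=(3,1) exec_start@9 write@11

Answer: 2 3 6 9 10 11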